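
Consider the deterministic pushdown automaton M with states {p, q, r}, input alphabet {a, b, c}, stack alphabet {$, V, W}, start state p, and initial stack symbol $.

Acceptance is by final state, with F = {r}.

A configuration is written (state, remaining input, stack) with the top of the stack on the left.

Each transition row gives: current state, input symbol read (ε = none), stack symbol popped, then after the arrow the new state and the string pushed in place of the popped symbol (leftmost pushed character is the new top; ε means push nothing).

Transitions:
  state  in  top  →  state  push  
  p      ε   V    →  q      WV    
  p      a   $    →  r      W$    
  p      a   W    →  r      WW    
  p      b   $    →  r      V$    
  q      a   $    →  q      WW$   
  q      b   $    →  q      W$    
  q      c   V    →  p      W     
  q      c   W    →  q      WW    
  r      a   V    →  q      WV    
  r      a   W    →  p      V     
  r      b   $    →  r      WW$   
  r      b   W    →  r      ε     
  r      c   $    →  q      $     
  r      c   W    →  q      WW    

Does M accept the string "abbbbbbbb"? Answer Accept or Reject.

(p, abbbbbbbb, $) ⊢ (r, bbbbbbbb, W$) ⊢ (r, bbbbbbb, $) ⊢ (r, bbbbbb, WW$) ⊢ (r, bbbbb, W$) ⊢ (r, bbbb, $) ⊢ (r, bbb, WW$) ⊢ (r, bb, W$) ⊢ (r, b, $) ⊢ (r, ε, WW$)
All input consumed; state r ∈ F.

Accept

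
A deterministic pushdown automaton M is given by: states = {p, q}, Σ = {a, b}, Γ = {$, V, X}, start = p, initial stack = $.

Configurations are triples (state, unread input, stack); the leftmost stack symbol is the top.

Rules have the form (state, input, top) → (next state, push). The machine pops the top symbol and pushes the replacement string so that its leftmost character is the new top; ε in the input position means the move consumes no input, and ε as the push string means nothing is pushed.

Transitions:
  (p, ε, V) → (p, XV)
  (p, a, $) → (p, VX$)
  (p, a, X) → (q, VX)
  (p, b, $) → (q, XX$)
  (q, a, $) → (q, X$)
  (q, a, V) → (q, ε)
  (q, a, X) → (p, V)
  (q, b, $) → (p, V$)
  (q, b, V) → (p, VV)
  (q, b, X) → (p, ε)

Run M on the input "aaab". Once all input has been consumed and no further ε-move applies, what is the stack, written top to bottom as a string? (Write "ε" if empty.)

(p, aaab, $)
  read a, top $: go to p, push VX$ → (p, aab, VX$)
  ε-move, top V: go to p, push XV → (p, aab, XVX$)
  read a, top X: go to q, push VX → (q, ab, VXVX$)
  read a, top V: go to q, push ε → (q, b, XVX$)
  read b, top X: go to p, push ε → (p, ε, VX$)
  ε-move, top V: go to p, push XV → (p, ε, XVX$)
All input consumed in state p with stack XVX$.

XVX$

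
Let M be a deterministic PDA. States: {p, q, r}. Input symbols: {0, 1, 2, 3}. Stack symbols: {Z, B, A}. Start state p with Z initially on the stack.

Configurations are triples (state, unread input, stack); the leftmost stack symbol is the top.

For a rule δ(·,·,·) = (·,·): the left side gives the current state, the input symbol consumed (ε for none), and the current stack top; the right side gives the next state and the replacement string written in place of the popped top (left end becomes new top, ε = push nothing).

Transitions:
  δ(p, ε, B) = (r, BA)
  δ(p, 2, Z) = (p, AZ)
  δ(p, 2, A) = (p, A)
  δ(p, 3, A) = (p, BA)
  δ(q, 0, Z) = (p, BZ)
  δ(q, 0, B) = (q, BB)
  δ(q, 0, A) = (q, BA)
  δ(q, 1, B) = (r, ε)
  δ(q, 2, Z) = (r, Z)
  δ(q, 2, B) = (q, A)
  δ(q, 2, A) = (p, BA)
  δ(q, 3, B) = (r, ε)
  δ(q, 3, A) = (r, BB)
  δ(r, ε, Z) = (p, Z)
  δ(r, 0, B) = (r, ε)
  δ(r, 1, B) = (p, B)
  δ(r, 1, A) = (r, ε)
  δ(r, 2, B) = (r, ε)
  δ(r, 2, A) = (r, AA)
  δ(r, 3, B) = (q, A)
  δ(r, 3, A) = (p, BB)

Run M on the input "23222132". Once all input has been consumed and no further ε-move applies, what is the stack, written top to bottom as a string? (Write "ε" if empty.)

ABAAZ

(p, 23222132, Z)
  read 2, top Z: go to p, push AZ → (p, 3222132, AZ)
  read 3, top A: go to p, push BA → (p, 222132, BAZ)
  ε-move, top B: go to r, push BA → (r, 222132, BAAZ)
  read 2, top B: go to r, push ε → (r, 22132, AAZ)
  read 2, top A: go to r, push AA → (r, 2132, AAAZ)
  read 2, top A: go to r, push AA → (r, 132, AAAAZ)
  read 1, top A: go to r, push ε → (r, 32, AAAZ)
  read 3, top A: go to p, push BB → (p, 2, BBAAZ)
  ε-move, top B: go to r, push BA → (r, 2, BABAAZ)
  read 2, top B: go to r, push ε → (r, ε, ABAAZ)
All input consumed in state r with stack ABAAZ.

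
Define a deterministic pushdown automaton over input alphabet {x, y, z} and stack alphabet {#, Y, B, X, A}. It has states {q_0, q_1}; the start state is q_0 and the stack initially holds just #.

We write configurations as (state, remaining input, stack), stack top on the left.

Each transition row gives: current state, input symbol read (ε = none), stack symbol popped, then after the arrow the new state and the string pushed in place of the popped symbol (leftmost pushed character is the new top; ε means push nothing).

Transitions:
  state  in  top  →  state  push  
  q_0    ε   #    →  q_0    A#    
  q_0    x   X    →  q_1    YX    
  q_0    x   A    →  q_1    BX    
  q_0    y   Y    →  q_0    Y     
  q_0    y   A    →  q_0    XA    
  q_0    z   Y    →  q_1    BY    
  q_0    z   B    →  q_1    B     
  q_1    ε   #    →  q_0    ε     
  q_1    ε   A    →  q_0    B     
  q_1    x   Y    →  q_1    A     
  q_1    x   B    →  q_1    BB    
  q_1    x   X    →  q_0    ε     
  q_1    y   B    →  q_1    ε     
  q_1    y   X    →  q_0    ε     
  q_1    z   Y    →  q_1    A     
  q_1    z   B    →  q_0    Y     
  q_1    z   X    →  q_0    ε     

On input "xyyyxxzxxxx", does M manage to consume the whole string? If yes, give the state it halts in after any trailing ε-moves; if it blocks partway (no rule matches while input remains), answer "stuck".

(q_0, xyyyxxzxxxx, #) ⊢ (q_0, xyyyxxzxxxx, A#) ⊢ (q_1, yyyxxzxxxx, BX#) ⊢ (q_1, yyxxzxxxx, X#) ⊢ (q_0, yxxzxxxx, #) ⊢ (q_0, yxxzxxxx, A#) ⊢ (q_0, xxzxxxx, XA#) ⊢ (q_1, xzxxxx, YXA#) ⊢ (q_1, zxxxx, AXA#) ⊢ (q_0, zxxxx, BXA#) ⊢ (q_1, xxxx, BXA#) ⊢ (q_1, xxx, BBXA#) ⊢ (q_1, xx, BBBXA#) ⊢ (q_1, x, BBBBXA#) ⊢ (q_1, ε, BBBBBXA#)
All input consumed; M is in state q_1.

q_1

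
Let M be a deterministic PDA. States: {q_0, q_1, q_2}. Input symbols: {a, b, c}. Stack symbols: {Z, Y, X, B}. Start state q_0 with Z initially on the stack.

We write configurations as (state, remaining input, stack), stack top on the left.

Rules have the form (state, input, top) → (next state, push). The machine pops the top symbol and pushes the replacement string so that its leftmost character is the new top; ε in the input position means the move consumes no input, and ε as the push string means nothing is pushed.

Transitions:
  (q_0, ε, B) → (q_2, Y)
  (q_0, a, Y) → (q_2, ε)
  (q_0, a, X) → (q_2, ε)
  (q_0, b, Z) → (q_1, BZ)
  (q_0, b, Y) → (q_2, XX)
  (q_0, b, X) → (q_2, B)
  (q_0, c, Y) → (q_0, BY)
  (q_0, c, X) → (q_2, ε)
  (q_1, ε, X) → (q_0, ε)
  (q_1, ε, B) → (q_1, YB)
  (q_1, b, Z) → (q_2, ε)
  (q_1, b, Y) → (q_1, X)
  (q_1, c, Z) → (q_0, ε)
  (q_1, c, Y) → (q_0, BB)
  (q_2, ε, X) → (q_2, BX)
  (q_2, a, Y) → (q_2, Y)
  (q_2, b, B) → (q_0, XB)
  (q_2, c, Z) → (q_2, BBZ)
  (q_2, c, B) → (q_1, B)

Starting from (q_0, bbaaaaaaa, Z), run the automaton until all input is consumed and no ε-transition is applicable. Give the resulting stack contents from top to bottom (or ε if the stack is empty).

(q_0, bbaaaaaaa, Z) ⊢ (q_1, baaaaaaa, BZ) ⊢ (q_1, baaaaaaa, YBZ) ⊢ (q_1, aaaaaaa, XBZ) ⊢ (q_0, aaaaaaa, BZ) ⊢ (q_2, aaaaaaa, YZ) ⊢ (q_2, aaaaaa, YZ) ⊢ (q_2, aaaaa, YZ) ⊢ (q_2, aaaa, YZ) ⊢ (q_2, aaa, YZ) ⊢ (q_2, aa, YZ) ⊢ (q_2, a, YZ) ⊢ (q_2, ε, YZ)
All input consumed in state q_2 with stack YZ.

YZ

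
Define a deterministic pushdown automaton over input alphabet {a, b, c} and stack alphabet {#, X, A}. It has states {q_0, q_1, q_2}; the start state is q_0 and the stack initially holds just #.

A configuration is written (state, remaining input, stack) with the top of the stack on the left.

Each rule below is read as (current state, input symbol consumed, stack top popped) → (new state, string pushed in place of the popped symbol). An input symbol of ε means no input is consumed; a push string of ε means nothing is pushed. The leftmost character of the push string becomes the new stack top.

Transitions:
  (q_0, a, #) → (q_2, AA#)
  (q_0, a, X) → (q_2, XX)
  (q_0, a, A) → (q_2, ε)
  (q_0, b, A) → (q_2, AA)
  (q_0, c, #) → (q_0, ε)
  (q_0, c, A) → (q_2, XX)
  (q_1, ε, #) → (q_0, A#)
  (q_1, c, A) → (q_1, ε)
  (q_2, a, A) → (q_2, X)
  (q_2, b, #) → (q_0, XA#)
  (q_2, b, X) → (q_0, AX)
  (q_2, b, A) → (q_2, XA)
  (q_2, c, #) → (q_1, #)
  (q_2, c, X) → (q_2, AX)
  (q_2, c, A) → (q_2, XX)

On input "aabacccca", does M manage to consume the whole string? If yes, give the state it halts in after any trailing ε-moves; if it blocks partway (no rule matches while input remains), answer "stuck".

(q_0, aabacccca, #)
  read a, top #: go to q_2, push AA# → (q_2, abacccca, AA#)
  read a, top A: go to q_2, push X → (q_2, bacccca, XA#)
  read b, top X: go to q_0, push AX → (q_0, acccca, AXA#)
  read a, top A: go to q_2, push ε → (q_2, cccca, XA#)
  read c, top X: go to q_2, push AX → (q_2, ccca, AXA#)
  read c, top A: go to q_2, push XX → (q_2, cca, XXXA#)
  read c, top X: go to q_2, push AX → (q_2, ca, AXXXA#)
  read c, top A: go to q_2, push XX → (q_2, a, XXXXXA#)
No transition for (q_2, a, top X); M blocks with input a remaining.

stuck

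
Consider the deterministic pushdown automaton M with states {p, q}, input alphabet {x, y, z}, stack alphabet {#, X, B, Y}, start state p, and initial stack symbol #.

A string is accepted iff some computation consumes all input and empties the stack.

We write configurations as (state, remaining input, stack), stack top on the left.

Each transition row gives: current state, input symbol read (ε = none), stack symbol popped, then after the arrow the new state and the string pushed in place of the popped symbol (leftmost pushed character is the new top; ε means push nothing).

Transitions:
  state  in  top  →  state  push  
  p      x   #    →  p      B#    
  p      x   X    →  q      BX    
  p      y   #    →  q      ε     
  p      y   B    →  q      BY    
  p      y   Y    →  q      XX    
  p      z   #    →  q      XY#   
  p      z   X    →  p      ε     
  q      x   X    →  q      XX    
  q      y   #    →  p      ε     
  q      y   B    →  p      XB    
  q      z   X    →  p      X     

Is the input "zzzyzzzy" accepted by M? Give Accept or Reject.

(p, zzzyzzzy, #) ⊢ (q, zzyzzzy, XY#) ⊢ (p, zyzzzy, XY#) ⊢ (p, yzzzy, Y#) ⊢ (q, zzzy, XX#) ⊢ (p, zzy, XX#) ⊢ (p, zy, X#) ⊢ (p, y, #) ⊢ (q, ε, ε)
All input consumed and the stack is empty.

Accept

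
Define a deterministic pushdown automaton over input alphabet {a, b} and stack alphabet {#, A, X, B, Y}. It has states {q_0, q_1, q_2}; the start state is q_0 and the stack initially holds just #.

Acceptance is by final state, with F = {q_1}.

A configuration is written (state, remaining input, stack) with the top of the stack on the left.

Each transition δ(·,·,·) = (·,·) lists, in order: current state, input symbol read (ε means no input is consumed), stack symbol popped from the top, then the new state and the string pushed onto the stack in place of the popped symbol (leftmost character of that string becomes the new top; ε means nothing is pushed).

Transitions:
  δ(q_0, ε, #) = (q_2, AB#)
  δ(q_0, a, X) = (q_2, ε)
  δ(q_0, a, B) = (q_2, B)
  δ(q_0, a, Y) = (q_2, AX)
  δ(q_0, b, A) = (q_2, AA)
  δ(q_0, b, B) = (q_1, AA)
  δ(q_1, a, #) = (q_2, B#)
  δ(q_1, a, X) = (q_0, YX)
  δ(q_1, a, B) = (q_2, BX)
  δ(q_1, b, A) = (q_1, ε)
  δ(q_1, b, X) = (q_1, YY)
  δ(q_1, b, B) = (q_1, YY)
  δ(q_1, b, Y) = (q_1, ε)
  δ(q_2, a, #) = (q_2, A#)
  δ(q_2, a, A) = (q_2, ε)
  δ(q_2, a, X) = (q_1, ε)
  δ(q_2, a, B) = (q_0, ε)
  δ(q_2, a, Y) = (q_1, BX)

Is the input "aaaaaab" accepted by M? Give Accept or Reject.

Reject

(q_0, aaaaaab, #)
  ε-move, top #: go to q_2, push AB# → (q_2, aaaaaab, AB#)
  read a, top A: go to q_2, push ε → (q_2, aaaaab, B#)
  read a, top B: go to q_0, push ε → (q_0, aaaab, #)
  ε-move, top #: go to q_2, push AB# → (q_2, aaaab, AB#)
  read a, top A: go to q_2, push ε → (q_2, aaab, B#)
  read a, top B: go to q_0, push ε → (q_0, aab, #)
  ε-move, top #: go to q_2, push AB# → (q_2, aab, AB#)
  read a, top A: go to q_2, push ε → (q_2, ab, B#)
  read a, top B: go to q_0, push ε → (q_0, b, #)
  ε-move, top #: go to q_2, push AB# → (q_2, b, AB#)
No transition applies at (q_2, b, AB#); input not fully consumed.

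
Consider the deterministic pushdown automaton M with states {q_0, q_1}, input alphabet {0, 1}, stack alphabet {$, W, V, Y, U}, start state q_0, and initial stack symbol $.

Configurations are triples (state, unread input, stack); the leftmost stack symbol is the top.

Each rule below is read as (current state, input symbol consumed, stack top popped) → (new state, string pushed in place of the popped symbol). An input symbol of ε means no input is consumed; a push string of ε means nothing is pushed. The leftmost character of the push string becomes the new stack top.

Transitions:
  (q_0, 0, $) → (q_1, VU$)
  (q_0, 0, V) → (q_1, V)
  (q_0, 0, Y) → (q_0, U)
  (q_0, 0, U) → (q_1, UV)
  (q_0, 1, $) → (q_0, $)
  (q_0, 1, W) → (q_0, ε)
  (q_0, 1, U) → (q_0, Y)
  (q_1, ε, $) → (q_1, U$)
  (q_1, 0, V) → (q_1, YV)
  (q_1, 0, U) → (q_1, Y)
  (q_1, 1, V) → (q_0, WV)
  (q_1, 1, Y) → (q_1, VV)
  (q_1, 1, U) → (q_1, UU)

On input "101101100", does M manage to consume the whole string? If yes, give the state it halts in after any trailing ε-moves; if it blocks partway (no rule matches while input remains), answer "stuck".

(q_0, 101101100, $)
  read 1, top $: go to q_0, push $ → (q_0, 01101100, $)
  read 0, top $: go to q_1, push VU$ → (q_1, 1101100, VU$)
  read 1, top V: go to q_0, push WV → (q_0, 101100, WVU$)
  read 1, top W: go to q_0, push ε → (q_0, 01100, VU$)
  read 0, top V: go to q_1, push V → (q_1, 1100, VU$)
  read 1, top V: go to q_0, push WV → (q_0, 100, WVU$)
  read 1, top W: go to q_0, push ε → (q_0, 00, VU$)
  read 0, top V: go to q_1, push V → (q_1, 0, VU$)
  read 0, top V: go to q_1, push YV → (q_1, ε, YVU$)
All input consumed; M is in state q_1.

q_1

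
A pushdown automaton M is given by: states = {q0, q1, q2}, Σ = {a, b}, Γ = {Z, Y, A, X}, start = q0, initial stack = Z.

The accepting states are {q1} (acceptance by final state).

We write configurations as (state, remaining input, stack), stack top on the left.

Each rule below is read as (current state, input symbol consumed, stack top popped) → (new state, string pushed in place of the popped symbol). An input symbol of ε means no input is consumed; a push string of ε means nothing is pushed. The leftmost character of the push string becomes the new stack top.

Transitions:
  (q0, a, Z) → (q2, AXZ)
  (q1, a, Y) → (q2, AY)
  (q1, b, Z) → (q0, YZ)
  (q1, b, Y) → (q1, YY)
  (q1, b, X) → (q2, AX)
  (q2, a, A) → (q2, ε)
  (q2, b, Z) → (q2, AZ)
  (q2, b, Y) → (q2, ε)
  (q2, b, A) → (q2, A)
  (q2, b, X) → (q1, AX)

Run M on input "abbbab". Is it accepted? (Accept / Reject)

Accept

One accepting computation: (q0, abbbab, Z) ⊢ (q2, bbbab, AXZ) ⊢ (q2, bbab, AXZ) ⊢ (q2, bab, AXZ) ⊢ (q2, ab, AXZ) ⊢ (q2, b, XZ) ⊢ (q1, ε, AXZ)
All input consumed and state q1 ∈ F.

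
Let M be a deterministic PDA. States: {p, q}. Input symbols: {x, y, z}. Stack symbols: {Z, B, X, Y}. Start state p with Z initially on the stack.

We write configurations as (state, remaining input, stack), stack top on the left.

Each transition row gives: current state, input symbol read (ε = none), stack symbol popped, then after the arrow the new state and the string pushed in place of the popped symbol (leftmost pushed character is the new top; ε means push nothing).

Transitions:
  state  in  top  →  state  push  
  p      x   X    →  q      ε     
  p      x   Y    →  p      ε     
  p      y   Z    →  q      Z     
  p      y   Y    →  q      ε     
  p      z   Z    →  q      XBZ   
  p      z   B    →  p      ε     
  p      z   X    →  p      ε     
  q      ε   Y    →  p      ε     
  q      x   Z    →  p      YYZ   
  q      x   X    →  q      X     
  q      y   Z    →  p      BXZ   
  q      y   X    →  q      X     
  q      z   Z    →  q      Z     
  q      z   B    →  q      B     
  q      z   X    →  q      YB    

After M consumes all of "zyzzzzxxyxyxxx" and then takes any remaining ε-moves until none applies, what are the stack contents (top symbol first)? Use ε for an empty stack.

(p, zyzzzzxxyxyxxx, Z)
  read z, top Z: go to q, push XBZ → (q, yzzzzxxyxyxxx, XBZ)
  read y, top X: go to q, push X → (q, zzzzxxyxyxxx, XBZ)
  read z, top X: go to q, push YB → (q, zzzxxyxyxxx, YBBZ)
  ε-move, top Y: go to p, push ε → (p, zzzxxyxyxxx, BBZ)
  read z, top B: go to p, push ε → (p, zzxxyxyxxx, BZ)
  read z, top B: go to p, push ε → (p, zxxyxyxxx, Z)
  read z, top Z: go to q, push XBZ → (q, xxyxyxxx, XBZ)
  read x, top X: go to q, push X → (q, xyxyxxx, XBZ)
  read x, top X: go to q, push X → (q, yxyxxx, XBZ)
  read y, top X: go to q, push X → (q, xyxxx, XBZ)
  read x, top X: go to q, push X → (q, yxxx, XBZ)
  read y, top X: go to q, push X → (q, xxx, XBZ)
  read x, top X: go to q, push X → (q, xx, XBZ)
  read x, top X: go to q, push X → (q, x, XBZ)
  read x, top X: go to q, push X → (q, ε, XBZ)
All input consumed in state q with stack XBZ.

XBZ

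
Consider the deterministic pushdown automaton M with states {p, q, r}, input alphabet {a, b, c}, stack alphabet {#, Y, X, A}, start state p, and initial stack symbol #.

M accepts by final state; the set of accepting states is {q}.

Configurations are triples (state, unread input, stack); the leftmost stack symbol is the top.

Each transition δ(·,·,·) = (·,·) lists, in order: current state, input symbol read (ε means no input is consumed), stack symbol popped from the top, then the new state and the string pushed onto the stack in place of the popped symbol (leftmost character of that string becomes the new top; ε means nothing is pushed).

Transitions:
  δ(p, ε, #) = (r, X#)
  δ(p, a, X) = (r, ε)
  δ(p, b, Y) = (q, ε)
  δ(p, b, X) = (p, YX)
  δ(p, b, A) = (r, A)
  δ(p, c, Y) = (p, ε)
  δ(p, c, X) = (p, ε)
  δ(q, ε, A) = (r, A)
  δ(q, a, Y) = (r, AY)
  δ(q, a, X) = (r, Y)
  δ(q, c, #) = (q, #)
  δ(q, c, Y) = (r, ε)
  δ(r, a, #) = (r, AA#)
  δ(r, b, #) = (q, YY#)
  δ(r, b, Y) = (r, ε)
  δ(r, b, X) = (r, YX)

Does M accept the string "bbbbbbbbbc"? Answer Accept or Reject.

(p, bbbbbbbbbc, #)
  ε-move, top #: go to r, push X# → (r, bbbbbbbbbc, X#)
  read b, top X: go to r, push YX → (r, bbbbbbbbc, YX#)
  read b, top Y: go to r, push ε → (r, bbbbbbbc, X#)
  read b, top X: go to r, push YX → (r, bbbbbbc, YX#)
  read b, top Y: go to r, push ε → (r, bbbbbc, X#)
  read b, top X: go to r, push YX → (r, bbbbc, YX#)
  read b, top Y: go to r, push ε → (r, bbbc, X#)
  read b, top X: go to r, push YX → (r, bbc, YX#)
  read b, top Y: go to r, push ε → (r, bc, X#)
  read b, top X: go to r, push YX → (r, c, YX#)
No transition applies at (r, c, YX#); input not fully consumed.

Reject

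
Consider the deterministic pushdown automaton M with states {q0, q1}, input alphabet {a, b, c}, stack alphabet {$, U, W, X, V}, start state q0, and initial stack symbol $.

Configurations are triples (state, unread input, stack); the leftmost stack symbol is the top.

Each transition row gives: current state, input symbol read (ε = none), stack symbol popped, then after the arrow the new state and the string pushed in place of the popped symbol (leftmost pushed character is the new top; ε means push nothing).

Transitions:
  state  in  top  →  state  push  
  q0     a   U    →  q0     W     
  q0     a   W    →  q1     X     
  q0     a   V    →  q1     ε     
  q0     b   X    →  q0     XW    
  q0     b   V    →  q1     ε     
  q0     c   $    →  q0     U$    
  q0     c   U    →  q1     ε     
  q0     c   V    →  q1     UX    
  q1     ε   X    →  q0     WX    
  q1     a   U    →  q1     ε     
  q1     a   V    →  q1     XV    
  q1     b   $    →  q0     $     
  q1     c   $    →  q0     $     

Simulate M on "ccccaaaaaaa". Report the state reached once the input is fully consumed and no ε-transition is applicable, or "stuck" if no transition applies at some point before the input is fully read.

q0

(q0, ccccaaaaaaa, $) ⊢ (q0, cccaaaaaaa, U$) ⊢ (q1, ccaaaaaaa, $) ⊢ (q0, caaaaaaa, $) ⊢ (q0, aaaaaaa, U$) ⊢ (q0, aaaaaa, W$) ⊢ (q1, aaaaa, X$) ⊢ (q0, aaaaa, WX$) ⊢ (q1, aaaa, XX$) ⊢ (q0, aaaa, WXX$) ⊢ (q1, aaa, XXX$) ⊢ (q0, aaa, WXXX$) ⊢ (q1, aa, XXXX$) ⊢ (q0, aa, WXXXX$) ⊢ (q1, a, XXXXX$) ⊢ (q0, a, WXXXXX$) ⊢ (q1, ε, XXXXXX$) ⊢ (q0, ε, WXXXXXX$)
All input consumed; M is in state q0.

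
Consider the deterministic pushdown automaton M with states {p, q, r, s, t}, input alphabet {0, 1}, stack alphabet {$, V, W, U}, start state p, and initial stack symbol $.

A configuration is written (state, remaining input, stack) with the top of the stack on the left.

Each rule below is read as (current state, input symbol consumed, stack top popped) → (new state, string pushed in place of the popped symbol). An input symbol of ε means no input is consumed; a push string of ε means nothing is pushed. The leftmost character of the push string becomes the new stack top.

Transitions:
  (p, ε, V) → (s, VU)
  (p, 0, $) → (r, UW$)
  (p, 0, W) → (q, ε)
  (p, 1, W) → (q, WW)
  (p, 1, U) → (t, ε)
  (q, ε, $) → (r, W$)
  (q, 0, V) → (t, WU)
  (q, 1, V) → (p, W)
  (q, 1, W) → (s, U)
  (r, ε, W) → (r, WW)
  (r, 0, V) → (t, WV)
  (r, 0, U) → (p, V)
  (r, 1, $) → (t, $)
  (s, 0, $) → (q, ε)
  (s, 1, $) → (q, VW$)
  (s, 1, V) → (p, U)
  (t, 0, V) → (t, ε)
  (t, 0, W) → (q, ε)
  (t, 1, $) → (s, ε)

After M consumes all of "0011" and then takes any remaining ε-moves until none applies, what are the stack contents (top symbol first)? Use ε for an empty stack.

UW$

(p, 0011, $) ⊢ (r, 011, UW$) ⊢ (p, 11, VW$) ⊢ (s, 11, VUW$) ⊢ (p, 1, UUW$) ⊢ (t, ε, UW$)
All input consumed in state t with stack UW$.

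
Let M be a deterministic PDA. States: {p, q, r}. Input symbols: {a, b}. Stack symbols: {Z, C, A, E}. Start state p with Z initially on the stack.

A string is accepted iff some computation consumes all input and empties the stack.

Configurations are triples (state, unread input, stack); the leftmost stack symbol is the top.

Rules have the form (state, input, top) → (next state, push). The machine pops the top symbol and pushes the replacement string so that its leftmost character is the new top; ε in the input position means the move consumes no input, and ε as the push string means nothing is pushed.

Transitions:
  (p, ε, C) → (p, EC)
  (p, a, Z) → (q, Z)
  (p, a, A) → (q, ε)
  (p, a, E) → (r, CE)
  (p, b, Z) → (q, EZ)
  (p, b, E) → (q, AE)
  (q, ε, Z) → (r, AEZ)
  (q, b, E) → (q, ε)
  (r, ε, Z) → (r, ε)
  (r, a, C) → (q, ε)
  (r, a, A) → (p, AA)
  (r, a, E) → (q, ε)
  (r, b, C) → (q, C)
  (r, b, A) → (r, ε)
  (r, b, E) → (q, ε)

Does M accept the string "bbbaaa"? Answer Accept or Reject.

Reject

(p, bbbaaa, Z) ⊢ (q, bbaaa, EZ) ⊢ (q, baaa, Z) ⊢ (r, baaa, AEZ) ⊢ (r, aaa, EZ) ⊢ (q, aa, Z) ⊢ (r, aa, AEZ) ⊢ (p, a, AAEZ) ⊢ (q, ε, AEZ)
All input consumed; stack is AEZ, not empty, and no further ε-move applies.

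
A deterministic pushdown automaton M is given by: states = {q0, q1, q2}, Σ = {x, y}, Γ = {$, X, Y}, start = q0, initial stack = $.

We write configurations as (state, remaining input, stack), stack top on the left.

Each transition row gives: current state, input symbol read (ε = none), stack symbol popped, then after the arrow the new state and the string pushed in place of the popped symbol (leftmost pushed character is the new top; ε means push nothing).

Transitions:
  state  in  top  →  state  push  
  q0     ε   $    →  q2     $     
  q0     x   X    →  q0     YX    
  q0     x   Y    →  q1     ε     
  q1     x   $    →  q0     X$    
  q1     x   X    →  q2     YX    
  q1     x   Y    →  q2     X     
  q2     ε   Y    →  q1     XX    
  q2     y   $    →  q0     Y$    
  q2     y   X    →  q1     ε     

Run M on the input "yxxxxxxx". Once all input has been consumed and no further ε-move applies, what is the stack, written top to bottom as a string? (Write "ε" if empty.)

(q0, yxxxxxxx, $)
  ε-move, top $: go to q2, push $ → (q2, yxxxxxxx, $)
  read y, top $: go to q0, push Y$ → (q0, xxxxxxx, Y$)
  read x, top Y: go to q1, push ε → (q1, xxxxxx, $)
  read x, top $: go to q0, push X$ → (q0, xxxxx, X$)
  read x, top X: go to q0, push YX → (q0, xxxx, YX$)
  read x, top Y: go to q1, push ε → (q1, xxx, X$)
  read x, top X: go to q2, push YX → (q2, xx, YX$)
  ε-move, top Y: go to q1, push XX → (q1, xx, XXX$)
  read x, top X: go to q2, push YX → (q2, x, YXXX$)
  ε-move, top Y: go to q1, push XX → (q1, x, XXXXX$)
  read x, top X: go to q2, push YX → (q2, ε, YXXXXX$)
  ε-move, top Y: go to q1, push XX → (q1, ε, XXXXXXX$)
All input consumed in state q1 with stack XXXXXXX$.

XXXXXXX$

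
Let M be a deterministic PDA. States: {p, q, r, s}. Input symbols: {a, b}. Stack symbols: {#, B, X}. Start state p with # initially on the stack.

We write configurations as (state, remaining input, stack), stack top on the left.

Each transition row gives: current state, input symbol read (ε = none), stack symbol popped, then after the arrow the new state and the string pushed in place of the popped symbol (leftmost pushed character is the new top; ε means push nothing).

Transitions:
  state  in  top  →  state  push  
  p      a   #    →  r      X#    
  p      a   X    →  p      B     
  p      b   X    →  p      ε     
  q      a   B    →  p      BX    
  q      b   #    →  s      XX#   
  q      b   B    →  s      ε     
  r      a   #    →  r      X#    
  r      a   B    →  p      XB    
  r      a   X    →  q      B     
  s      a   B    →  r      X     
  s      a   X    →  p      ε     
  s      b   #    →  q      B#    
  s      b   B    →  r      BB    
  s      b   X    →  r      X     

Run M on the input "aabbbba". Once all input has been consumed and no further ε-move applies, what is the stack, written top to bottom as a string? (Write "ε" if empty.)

(p, aabbbba, #) ⊢ (r, abbbba, X#) ⊢ (q, bbbba, B#) ⊢ (s, bbba, #) ⊢ (q, bba, B#) ⊢ (s, ba, #) ⊢ (q, a, B#) ⊢ (p, ε, BX#)
All input consumed in state p with stack BX#.

BX#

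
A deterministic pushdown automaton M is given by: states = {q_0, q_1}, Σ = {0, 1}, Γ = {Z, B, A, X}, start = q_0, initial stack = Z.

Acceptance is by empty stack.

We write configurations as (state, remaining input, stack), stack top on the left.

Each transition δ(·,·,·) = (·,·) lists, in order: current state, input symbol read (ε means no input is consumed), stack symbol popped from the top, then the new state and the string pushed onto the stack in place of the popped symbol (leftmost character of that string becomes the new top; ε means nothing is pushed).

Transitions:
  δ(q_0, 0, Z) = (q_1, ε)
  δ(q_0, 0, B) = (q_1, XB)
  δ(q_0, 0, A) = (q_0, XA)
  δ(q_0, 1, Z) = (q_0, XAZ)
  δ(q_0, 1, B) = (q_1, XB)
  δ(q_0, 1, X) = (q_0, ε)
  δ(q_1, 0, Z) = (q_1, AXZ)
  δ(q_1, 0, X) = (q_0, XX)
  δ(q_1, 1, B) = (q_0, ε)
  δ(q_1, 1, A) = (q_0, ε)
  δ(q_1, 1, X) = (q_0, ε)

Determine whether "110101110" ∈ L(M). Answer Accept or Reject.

(q_0, 110101110, Z)
  read 1, top Z: go to q_0, push XAZ → (q_0, 10101110, XAZ)
  read 1, top X: go to q_0, push ε → (q_0, 0101110, AZ)
  read 0, top A: go to q_0, push XA → (q_0, 101110, XAZ)
  read 1, top X: go to q_0, push ε → (q_0, 01110, AZ)
  read 0, top A: go to q_0, push XA → (q_0, 1110, XAZ)
  read 1, top X: go to q_0, push ε → (q_0, 110, AZ)
No transition applies at (q_0, 110, AZ); input not fully consumed.

Reject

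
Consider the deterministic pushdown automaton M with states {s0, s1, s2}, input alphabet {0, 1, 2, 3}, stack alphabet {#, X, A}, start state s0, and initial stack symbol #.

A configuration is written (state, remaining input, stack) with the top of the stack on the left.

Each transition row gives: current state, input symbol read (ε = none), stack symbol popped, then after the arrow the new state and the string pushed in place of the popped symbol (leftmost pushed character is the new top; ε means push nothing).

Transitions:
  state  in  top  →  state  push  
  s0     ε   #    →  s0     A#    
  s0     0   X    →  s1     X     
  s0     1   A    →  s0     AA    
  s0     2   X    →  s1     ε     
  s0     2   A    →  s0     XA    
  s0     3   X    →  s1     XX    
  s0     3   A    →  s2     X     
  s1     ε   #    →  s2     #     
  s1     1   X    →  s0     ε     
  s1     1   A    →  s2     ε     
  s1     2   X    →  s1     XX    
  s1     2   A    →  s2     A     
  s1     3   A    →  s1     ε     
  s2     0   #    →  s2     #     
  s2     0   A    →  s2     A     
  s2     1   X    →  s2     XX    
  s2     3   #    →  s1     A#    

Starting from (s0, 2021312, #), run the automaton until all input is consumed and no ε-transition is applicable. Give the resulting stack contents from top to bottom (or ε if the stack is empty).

(s0, 2021312, #)
  ε-move, top #: go to s0, push A# → (s0, 2021312, A#)
  read 2, top A: go to s0, push XA → (s0, 021312, XA#)
  read 0, top X: go to s1, push X → (s1, 21312, XA#)
  read 2, top X: go to s1, push XX → (s1, 1312, XXA#)
  read 1, top X: go to s0, push ε → (s0, 312, XA#)
  read 3, top X: go to s1, push XX → (s1, 12, XXA#)
  read 1, top X: go to s0, push ε → (s0, 2, XA#)
  read 2, top X: go to s1, push ε → (s1, ε, A#)
All input consumed in state s1 with stack A#.

A#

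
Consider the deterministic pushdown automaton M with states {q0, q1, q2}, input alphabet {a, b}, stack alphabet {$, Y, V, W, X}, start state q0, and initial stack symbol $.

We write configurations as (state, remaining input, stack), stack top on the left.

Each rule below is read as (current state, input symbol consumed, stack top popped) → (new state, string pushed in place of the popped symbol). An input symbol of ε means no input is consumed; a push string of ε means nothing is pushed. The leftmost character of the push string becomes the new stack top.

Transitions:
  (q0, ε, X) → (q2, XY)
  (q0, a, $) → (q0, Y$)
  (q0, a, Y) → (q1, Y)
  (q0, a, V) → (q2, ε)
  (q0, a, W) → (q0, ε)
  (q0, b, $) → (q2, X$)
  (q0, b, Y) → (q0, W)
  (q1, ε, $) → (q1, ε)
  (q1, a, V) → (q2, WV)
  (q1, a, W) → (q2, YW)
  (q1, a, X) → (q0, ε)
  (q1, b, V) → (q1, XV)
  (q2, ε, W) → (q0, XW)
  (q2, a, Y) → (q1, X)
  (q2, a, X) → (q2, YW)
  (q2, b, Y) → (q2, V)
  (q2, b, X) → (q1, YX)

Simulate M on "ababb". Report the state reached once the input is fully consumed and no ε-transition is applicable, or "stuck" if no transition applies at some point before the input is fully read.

(q0, ababb, $) ⊢ (q0, babb, Y$) ⊢ (q0, abb, W$) ⊢ (q0, bb, $) ⊢ (q2, b, X$) ⊢ (q1, ε, YX$)
All input consumed; M is in state q1.

q1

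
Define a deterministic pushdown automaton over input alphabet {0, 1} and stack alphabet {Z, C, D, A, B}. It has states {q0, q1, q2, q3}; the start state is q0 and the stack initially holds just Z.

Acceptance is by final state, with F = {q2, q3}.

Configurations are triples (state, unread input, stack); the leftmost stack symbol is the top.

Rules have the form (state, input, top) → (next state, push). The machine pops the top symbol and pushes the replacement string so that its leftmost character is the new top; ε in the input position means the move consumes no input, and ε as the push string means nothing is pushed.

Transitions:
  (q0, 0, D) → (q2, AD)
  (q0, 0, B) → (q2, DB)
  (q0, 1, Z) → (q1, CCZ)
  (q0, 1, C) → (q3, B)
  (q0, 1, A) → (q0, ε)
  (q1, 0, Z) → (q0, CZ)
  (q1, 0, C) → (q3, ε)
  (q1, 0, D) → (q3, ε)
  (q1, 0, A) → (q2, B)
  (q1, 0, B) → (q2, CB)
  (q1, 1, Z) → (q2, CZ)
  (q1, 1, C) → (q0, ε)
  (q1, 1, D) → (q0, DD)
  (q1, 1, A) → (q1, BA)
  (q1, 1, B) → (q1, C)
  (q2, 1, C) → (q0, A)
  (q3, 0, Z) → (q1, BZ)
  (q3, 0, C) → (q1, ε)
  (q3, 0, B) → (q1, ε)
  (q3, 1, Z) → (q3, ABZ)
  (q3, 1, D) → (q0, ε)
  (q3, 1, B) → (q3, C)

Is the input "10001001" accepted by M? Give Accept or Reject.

Accept

(q0, 10001001, Z) ⊢ (q1, 0001001, CCZ) ⊢ (q3, 001001, CZ) ⊢ (q1, 01001, Z) ⊢ (q0, 1001, CZ) ⊢ (q3, 001, BZ) ⊢ (q1, 01, Z) ⊢ (q0, 1, CZ) ⊢ (q3, ε, BZ)
All input consumed; state q3 ∈ F.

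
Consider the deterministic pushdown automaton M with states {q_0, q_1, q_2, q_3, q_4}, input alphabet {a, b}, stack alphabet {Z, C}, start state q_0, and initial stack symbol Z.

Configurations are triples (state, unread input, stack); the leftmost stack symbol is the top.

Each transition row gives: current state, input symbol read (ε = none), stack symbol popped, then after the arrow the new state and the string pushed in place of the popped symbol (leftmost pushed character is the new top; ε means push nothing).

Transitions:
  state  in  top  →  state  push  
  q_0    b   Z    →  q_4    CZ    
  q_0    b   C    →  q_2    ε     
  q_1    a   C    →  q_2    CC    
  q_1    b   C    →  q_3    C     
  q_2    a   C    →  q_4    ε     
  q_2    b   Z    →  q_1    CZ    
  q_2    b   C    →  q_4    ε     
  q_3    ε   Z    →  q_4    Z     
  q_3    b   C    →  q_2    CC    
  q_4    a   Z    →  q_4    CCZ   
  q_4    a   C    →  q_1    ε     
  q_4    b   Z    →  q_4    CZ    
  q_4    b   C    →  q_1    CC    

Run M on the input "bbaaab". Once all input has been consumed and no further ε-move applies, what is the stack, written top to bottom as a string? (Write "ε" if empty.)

(q_0, bbaaab, Z)
  read b, top Z: go to q_4, push CZ → (q_4, baaab, CZ)
  read b, top C: go to q_1, push CC → (q_1, aaab, CCZ)
  read a, top C: go to q_2, push CC → (q_2, aab, CCCZ)
  read a, top C: go to q_4, push ε → (q_4, ab, CCZ)
  read a, top C: go to q_1, push ε → (q_1, b, CZ)
  read b, top C: go to q_3, push C → (q_3, ε, CZ)
All input consumed in state q_3 with stack CZ.

CZ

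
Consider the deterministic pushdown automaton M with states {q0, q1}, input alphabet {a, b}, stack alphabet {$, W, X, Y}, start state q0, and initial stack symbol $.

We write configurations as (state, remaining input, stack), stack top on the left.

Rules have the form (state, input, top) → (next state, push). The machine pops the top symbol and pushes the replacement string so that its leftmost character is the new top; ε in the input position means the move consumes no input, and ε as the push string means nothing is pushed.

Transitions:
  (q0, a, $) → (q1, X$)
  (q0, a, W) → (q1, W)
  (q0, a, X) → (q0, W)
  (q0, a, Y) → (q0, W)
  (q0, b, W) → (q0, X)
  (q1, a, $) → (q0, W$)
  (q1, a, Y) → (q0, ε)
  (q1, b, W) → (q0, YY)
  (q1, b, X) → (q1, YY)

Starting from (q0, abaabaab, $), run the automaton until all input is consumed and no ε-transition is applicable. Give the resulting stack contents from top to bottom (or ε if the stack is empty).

YY$

(q0, abaabaab, $)
  read a, top $: go to q1, push X$ → (q1, baabaab, X$)
  read b, top X: go to q1, push YY → (q1, aabaab, YY$)
  read a, top Y: go to q0, push ε → (q0, abaab, Y$)
  read a, top Y: go to q0, push W → (q0, baab, W$)
  read b, top W: go to q0, push X → (q0, aab, X$)
  read a, top X: go to q0, push W → (q0, ab, W$)
  read a, top W: go to q1, push W → (q1, b, W$)
  read b, top W: go to q0, push YY → (q0, ε, YY$)
All input consumed in state q0 with stack YY$.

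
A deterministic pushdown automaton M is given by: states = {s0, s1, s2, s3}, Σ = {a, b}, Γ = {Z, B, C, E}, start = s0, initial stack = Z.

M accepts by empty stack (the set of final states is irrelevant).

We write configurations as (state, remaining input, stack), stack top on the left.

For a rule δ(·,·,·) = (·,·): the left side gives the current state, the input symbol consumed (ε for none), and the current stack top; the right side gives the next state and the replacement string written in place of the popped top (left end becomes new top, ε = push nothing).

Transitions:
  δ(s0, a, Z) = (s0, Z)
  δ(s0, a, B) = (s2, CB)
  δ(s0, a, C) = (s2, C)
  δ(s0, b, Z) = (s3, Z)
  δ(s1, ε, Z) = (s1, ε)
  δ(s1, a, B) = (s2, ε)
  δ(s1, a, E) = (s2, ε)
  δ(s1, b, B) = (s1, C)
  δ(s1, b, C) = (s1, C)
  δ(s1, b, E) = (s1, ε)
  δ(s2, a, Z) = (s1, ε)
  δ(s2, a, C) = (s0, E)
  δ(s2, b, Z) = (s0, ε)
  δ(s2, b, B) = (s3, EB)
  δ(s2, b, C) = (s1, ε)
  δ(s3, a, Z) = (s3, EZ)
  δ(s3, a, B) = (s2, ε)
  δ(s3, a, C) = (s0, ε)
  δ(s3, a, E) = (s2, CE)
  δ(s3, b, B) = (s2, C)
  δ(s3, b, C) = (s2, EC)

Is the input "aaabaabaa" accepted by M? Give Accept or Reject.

(s0, aaabaabaa, Z)
  read a, top Z: go to s0, push Z → (s0, aabaabaa, Z)
  read a, top Z: go to s0, push Z → (s0, abaabaa, Z)
  read a, top Z: go to s0, push Z → (s0, baabaa, Z)
  read b, top Z: go to s3, push Z → (s3, aabaa, Z)
  read a, top Z: go to s3, push EZ → (s3, abaa, EZ)
  read a, top E: go to s2, push CE → (s2, baa, CEZ)
  read b, top C: go to s1, push ε → (s1, aa, EZ)
  read a, top E: go to s2, push ε → (s2, a, Z)
  read a, top Z: go to s1, push ε → (s1, ε, ε)
All input consumed and the stack is empty.

Accept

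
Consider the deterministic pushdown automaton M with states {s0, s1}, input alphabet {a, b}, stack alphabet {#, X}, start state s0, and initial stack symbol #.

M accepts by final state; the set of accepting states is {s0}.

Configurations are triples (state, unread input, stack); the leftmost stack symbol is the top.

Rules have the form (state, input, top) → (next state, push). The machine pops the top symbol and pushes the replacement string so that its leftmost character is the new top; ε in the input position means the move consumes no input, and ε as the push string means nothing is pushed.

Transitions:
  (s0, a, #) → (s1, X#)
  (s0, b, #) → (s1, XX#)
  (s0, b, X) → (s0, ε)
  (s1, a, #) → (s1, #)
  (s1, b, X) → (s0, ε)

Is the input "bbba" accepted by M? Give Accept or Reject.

(s0, bbba, #)
  read b, top #: go to s1, push XX# → (s1, bba, XX#)
  read b, top X: go to s0, push ε → (s0, ba, X#)
  read b, top X: go to s0, push ε → (s0, a, #)
  read a, top #: go to s1, push X# → (s1, ε, X#)
All input consumed; state s1 ∉ F and no further ε-move applies.

Reject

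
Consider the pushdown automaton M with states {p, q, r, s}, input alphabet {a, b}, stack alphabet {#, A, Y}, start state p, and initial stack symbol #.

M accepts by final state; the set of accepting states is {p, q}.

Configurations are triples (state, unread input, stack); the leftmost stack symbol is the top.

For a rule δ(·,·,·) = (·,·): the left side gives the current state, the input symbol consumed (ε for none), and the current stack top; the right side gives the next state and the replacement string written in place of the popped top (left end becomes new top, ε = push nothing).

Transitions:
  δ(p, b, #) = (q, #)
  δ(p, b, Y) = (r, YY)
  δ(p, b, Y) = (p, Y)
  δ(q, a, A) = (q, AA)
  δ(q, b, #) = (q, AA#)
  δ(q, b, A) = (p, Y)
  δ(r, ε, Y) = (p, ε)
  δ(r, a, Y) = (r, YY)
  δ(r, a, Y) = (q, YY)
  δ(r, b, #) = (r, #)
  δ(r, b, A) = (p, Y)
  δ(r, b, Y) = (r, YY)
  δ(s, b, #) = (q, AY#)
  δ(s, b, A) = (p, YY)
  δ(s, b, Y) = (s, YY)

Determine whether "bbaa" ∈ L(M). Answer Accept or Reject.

One accepting computation: (p, bbaa, #) ⊢ (q, baa, #) ⊢ (q, aa, AA#) ⊢ (q, a, AAA#) ⊢ (q, ε, AAAA#)
All input consumed and state q ∈ F.

Accept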